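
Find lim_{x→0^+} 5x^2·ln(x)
This is a 0·∞ indeterminate form at x → 0⁺.
Rewrite the product as 5·ln(x) / x^(-2) and apply L'Hôpital, or use the standard hierarchy x^(-2) ≫ |ln x| as x → 0⁺.
The indeterminate product → 0, so the limit = 0.

Final answer: 0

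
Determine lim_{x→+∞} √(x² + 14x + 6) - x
This is an ∞ − ∞ indeterminate form.
Multiply and divide by the conjugate √(x²+14x + 6) + x; the x² terms cancel, leaving (14x + 6)/(√(x²+14x + 6)+x) → 14/2 = 7.
Limit = 7.

Final answer: 7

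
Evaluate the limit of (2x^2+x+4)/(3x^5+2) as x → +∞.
This is an ∞/∞ indeterminate form as x → +∞.
Divide numerator and denominator by x^5 and let the lower-order terms vanish; the numerator's degree 2 is below the denominator's degree 5, so the quotient → 0.
Limit = 0.

Final answer: 0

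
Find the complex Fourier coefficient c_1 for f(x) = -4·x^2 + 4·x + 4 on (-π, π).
Compute the real Fourier coefficients first: a_1 = 16, b_1 = 8.
Then c_1 = (a_1 − i·b_1)/2 = 8 - 4·i.

Final answer: 8 - 4·i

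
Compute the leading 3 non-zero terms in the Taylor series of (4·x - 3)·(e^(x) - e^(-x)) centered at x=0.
-x^3 + 8·x^2 - 6·x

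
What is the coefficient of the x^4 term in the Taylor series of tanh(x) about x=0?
Expand to order 4: tanh(x) = -x^3/3 + x + O(x^5).
The coefficient of x^4 is 0.

Final answer: 0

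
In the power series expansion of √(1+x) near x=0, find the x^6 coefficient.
Expand to order 6: √(1+x) = -21·x^6/1024 + 7·x^5/256 - 5·x^4/128 + x^3/16 - x^2/8 + x/2 + 1 + O(x^7).
The coefficient of x^6 is -21/1024.

Final answer: -21/1024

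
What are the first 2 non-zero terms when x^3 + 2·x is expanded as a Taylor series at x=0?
x^3 + 2·x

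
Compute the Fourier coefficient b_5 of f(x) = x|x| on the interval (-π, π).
b_5 = (1/π) ∫_{-π}^{π} f(x)·sin(5x) dx.
Evaluate the integral (use parity and integration by parts as needed): b_5 = (-8 + 50·π^2)/(125·π).

Final answer: (-8 + 50·π^2)/(125·π)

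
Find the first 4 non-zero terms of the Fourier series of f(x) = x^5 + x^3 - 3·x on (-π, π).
(-38·π^2 + 2·π^4 + 222)·sin(x) + (-π^4 - 3 + 4·π^2)·sin(2·x) + (-22·π^2/27 - 118/81 + 2·π^4/3)·sin(3·x) + (-π^4/2 + π^2/8 + 93/64)·sin(4·x)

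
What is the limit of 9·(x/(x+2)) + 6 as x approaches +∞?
Evaluate the dominant behaviour as x → +∞; each term tends to a finite value or vanishes.
Limit = 15.

Final answer: 15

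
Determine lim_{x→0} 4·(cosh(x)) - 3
Direct substitution at x = 0 gives 1.

Final answer: 1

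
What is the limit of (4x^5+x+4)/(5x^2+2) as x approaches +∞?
This is an ∞/∞ indeterminate form as x → +∞.
Divide numerator and denominator by x^5 and let the lower-order terms vanish; the numerator's degree 5 exceeds the denominator's degree 2, so the quotient diverges.
Limit = ∞.

Final answer: ∞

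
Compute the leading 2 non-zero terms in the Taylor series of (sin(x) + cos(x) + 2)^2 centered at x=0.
6·x + 9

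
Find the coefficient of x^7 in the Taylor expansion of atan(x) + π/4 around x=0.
Expand to order 7: atan(x) + π/4 = -x^7/7 + x^5/5 - x^3/3 + x + π/4 + O(x^8).
The coefficient of x^7 is -1/7.

Final answer: -1/7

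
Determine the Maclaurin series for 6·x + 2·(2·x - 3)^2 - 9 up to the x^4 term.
8·x^2 - 18·x + 9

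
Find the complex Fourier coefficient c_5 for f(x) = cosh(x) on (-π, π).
Compute the real Fourier coefficients first: a_5 = -sinh(π)/(13·π), b_5 = 0.
Then c_5 = (a_5 − i·b_5)/2 = -sinh(π)/(26·π).

Final answer: -sinh(π)/(26·π)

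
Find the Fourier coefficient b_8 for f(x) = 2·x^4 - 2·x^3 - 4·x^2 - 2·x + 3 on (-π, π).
b_8 = (1/π) ∫_{-π}^{π} f(x)·sin(8x) dx.
Evaluate the integral (use parity and integration by parts as needed): b_8 = 29/64 + π^2/2.

Final answer: 29/64 + π^2/2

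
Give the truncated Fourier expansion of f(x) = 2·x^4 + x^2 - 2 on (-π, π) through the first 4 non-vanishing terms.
(92 - 16·π^2)·cos(x) + (-5 + 4·π^2)·cos(2·x) + (20/27 - 16·π^2/9)·cos(3·x) - 2 + π^2/3 + 2·π^4/5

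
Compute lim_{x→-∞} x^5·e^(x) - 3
The product is a 0·∞ indeterminate form at x → -∞.
Rewrite the product as x^5 / e^(-x) (an ∞/∞ form) and apply L'Hôpital, or use the standard hierarchy e^(|x|) ≫ |x^5| as x → -∞.
The indeterminate product → 0, so the limit = -3.

Final answer: -3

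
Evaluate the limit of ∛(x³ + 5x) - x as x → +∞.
This is an ∞ − ∞ indeterminate form.
Multiply by (A² + AB + B²)/(A² + AB + B²) where A = ∛(x³+5x), B = x to use A³ − B³ = (A−B)(A²+AB+B²); the x³ terms cancel, leaving (5x)/(A²+AB+B²) with denominator ~ 3x², so the limit is 0.
Limit = 0.

Final answer: 0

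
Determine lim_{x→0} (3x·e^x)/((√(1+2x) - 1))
Both numerator and denominator → 0 as x → 0; this is a 0/0 indeterminate form.
Expand each to leading order near x = 0: numerator ~ 3·x, denominator ~ x.
The limit of the ratio is 3.

Final answer: 3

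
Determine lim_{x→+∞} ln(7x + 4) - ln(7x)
This is an ∞ − ∞ indeterminate form.
Combine the logarithms: ln(7x+4) − ln(7x) = ln((7x+4)/(7x)) = ln(1 + 4/(7x)) → ln(1) = 0.
Limit = 0.

Final answer: 0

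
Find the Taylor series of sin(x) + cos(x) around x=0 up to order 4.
x^4/24 - x^3/6 - x^2/2 + x + 1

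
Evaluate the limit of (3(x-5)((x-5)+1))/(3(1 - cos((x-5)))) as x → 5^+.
Both numerator and denominator → 0 as x → 5^+; this is a 0/0 indeterminate form.
Expand each to leading order near x = 5: numerator ~ 3·(x - 5), denominator ~ 3·(x - 5)^2/2.
The limit of the ratio is ∞.

Final answer: ∞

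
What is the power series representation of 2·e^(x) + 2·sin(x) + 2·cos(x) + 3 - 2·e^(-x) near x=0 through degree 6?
-x^6/360 + x^5/20 + x^4/12 + x^3/3 - x^2 + 6·x + 5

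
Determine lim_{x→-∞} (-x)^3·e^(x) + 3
The product is a 0·∞ indeterminate form at x → -∞.
Rewrite the product as (-x)^3 / e^(-x) (an ∞/∞ form) and apply L'Hôpital, or use the standard hierarchy e^(|x|) ≫ |(-x)^3| as x → -∞.
The indeterminate product → 0, so the limit = 3.

Final answer: 3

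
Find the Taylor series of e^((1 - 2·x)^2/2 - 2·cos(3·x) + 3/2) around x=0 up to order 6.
95231·x^6/360 - 3673·x^5/30 + 917·x^4/12 - 70·x^3/3 + 13·x^2 - 2·x + 1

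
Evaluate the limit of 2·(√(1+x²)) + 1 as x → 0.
Direct substitution at x = 0 gives 3.

Final answer: 3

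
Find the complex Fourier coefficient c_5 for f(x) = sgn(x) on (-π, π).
Compute the real Fourier coefficients first: a_5 = 0, b_5 = 4/(5·π).
Then c_5 = (a_5 − i·b_5)/2 = -2·i/(5·π).

Final answer: -2·i/(5·π)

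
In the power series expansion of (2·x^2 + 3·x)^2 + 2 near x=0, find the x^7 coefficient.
Expand to order 7: (2·x^2 + 3·x)^2 + 2 = 4·x^4 + 12·x^3 + 9·x^2 + 2 + O(x^8).
The coefficient of x^7 is 0.

Final answer: 0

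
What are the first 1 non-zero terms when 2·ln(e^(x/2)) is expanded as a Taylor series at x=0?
x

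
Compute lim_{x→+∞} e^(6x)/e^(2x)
This is an ∞/∞ indeterminate form as x → +∞.
Rewrite e^(6x)/e^(2x) = e^((6−2)x) = e^(4x); the exponent coefficient is 4 > 0 so e^(4x) → ∞.
Limit = ∞.

Final answer: ∞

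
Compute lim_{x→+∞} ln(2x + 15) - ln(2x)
This is an ∞ − ∞ indeterminate form.
Combine the logarithms: ln(2x+15) − ln(2x) = ln((2x+15)/(2x)) = ln(1 + 15/(2x)) → ln(1) = 0.
Limit = 0.

Final answer: 0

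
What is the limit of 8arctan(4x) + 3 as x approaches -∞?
Evaluate the dominant behaviour as x → -∞; each term tends to a finite value or vanishes.
Limit = 3 - 4·π.

Final answer: 3 - 4·π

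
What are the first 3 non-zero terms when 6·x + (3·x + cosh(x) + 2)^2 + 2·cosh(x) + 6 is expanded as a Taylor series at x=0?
13·x^2 + 24·x + 17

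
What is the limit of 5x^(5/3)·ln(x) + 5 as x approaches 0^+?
The product is a 0·∞ indeterminate form at x → 0⁺.
Rewrite the product as 5·ln(x) / x^(-5/3) and apply L'Hôpital, or use the standard hierarchy x^(-5/3) ≫ |ln x| as x → 0⁺.
The indeterminate product → 0, so the limit = 5.

Final answer: 5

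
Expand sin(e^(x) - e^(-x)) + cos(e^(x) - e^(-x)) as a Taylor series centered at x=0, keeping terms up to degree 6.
4·x^6/15 - 23·x^5/60 - x^3 - 2·x^2 + 2·x + 1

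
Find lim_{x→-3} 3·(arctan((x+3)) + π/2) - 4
Direct substitution at x = -3 gives -4 + 3·π/2.

Final answer: -4 + 3·π/2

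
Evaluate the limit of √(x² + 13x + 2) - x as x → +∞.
This is an ∞ − ∞ indeterminate form.
Multiply and divide by the conjugate √(x²+13x + 2) + x; the x² terms cancel, leaving (13x + 2)/(√(x²+13x + 2)+x) → 13/2.
Limit = 13/2.

Final answer: 13/2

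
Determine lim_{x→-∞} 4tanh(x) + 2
Evaluate the dominant behaviour as x → -∞; each term tends to a finite value or vanishes.
Limit = -2.

Final answer: -2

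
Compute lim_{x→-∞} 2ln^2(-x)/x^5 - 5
The quotient is an ∞/∞ indeterminate form as x → -∞.
Compare growth rates of the dominant terms (exponentials ≫ polynomials ≫ logarithms), or apply L'Hôpital's rule; the quotient → 0.
Adding the constant: 0 - 5 = -5. Limit = -5.

Final answer: -5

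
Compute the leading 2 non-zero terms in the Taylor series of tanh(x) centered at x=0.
-x^3/3 + x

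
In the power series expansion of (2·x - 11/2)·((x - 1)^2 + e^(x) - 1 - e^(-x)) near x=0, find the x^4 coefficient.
Expand to order 4: (2·x - 11/2)·((x - 1)^2 + e^(x) - 1 - e^(-x)) = 2·x^4/3 + x^3/6 - 11·x^2/2 + O(x^5).
The coefficient of x^4 is 2/3.

Final answer: 2/3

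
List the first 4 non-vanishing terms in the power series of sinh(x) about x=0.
x^7/5040 + x^5/120 + x^3/6 + x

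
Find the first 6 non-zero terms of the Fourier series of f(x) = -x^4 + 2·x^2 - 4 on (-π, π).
(-56 + 8·π^2)·cos(x) + (5 - 2·π^2)·cos(2·x) + (-40/27 + 8·π^2/9)·cos(3·x) + (11/16 - π^2/2)·cos(4·x) + (-248/625 + 8·π^2/25)·cos(5·x) - π^4/5 - 4 + 2·π^2/3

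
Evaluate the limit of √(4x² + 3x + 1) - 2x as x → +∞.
As x → +∞: multiply by the conjugate to get (3x+1)/(√(4x²+3x+1)+2x); the denominator ~ 4x, so the limit is 3/4.
Limit = 3/4.

Final answer: 3/4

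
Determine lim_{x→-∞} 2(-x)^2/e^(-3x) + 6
The quotient is an ∞/∞ indeterminate form as x → -∞.
Compare growth rates of the dominant terms (exponentials ≫ polynomials ≫ logarithms), or apply L'Hôpital's rule; the quotient → 0.
Adding the constant: 0 + 6 = 6. Limit = 6.

Final answer: 6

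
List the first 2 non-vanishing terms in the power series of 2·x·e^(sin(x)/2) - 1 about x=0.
2·x - 1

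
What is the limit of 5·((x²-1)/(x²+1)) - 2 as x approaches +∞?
Evaluate the dominant behaviour as x → +∞; each term tends to a finite value or vanishes.
Limit = 3.

Final answer: 3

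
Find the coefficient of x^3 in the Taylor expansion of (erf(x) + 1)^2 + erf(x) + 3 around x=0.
Expand to order 3: (erf(x) + 1)^2 + erf(x) + 3 = -2·x^3/√(π) + 4·x^2/π + 6·x/√(π) + 4 + O(x^4).
The coefficient of x^3 is -2/√(π).

Final answer: -2/√(π)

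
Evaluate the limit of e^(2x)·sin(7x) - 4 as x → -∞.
Evaluate the dominant behaviour as x → -∞; each term tends to a finite value or vanishes.
Limit = -4.

Final answer: -4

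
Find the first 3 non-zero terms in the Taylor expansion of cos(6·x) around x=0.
54·x^4 - 18·x^2 + 1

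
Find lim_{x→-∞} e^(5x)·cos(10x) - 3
Evaluate the dominant behaviour as x → -∞; each term tends to a finite value or vanishes.
Limit = -3.

Final answer: -3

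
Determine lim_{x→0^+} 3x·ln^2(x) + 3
The product is a 0·∞ indeterminate form at x → 0⁺.
Rewrite the product as 3·ln^2(x) / x^(-1) and apply L'Hôpital, or use the standard hierarchy x^(-1) ≫ |ln x|^2 as x → 0⁺.
The indeterminate product → 0, so the limit = 3.

Final answer: 3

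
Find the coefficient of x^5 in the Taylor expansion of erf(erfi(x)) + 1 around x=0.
Expand to order 5: erf(erfi(x)) + 1 = x^5·(-16/(3·π^2) + 2/(5·π) + 32/(5·π^3)) + x^3·(-16/(3·π^2) + 4/(3·π)) + 4·x/π + 1 + O(x^6).
The coefficient of x^5 is -16/(3·π^2) + 2/(5·π) + 32/(5·π^3).

Final answer: -16/(3·π^2) + 2/(5·π) + 32/(5·π^3)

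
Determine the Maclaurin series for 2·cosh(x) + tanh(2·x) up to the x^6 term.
x^6/360 + 64·x^5/15 + x^4/12 - 8·x^3/3 + x^2 + 2·x + 2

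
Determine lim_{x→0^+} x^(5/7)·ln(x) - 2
The product is a 0·∞ indeterminate form at x → 0⁺.
Rewrite the product as ln(x) / x^(-5/7) and apply L'Hôpital, or use the standard hierarchy x^(-5/7) ≫ |ln x| as x → 0⁺.
The indeterminate product → 0, so the limit = -2.

Final answer: -2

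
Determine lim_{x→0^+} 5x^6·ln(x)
This is a 0·∞ indeterminate form at x → 0⁺.
Rewrite the product as 5·ln(x) / x^(-6) and apply L'Hôpital, or use the standard hierarchy x^(-6) ≫ |ln x| as x → 0⁺.
The indeterminate product → 0, so the limit = 0.

Final answer: 0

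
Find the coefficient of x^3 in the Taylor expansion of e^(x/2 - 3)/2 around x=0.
Expand to order 3: e^(x/2 - 3)/2 = x^3·e^(-3)/96 + x^2·e^(-3)/16 + x·e^(-3)/4 + e^(-3)/2 + O(x^4).
The coefficient of x^3 is e^(-3)/96.

Final answer: e^(-3)/96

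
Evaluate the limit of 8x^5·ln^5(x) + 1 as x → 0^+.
The product is a 0·∞ indeterminate form at x → 0⁺.
Rewrite the product as 8·ln^5(x) / x^(-5) and apply L'Hôpital, or use the standard hierarchy x^(-5) ≫ |ln x|^5 as x → 0⁺.
The indeterminate product → 0, so the limit = 1.

Final answer: 1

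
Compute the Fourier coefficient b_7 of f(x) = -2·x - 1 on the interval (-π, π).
b_7 = (1/π) ∫_{-π}^{π} f(x)·sin(7x) dx.
Evaluate the integral (use parity and integration by parts as needed): b_7 = -4/7.

Final answer: -4/7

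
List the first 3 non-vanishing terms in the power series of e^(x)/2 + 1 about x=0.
x^2/4 + x/2 + 3/2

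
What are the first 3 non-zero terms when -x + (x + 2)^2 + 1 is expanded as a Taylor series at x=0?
x^2 + 3·x + 5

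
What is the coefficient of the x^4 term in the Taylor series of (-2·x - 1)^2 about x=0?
Expand to order 4: (-2·x - 1)^2 = 4·x^2 + 4·x + 1 + O(x^5).
The coefficient of x^4 is 0.

Final answer: 0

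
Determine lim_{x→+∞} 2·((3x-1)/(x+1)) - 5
Evaluate the dominant behaviour as x → +∞; each term tends to a finite value or vanishes.
Limit = 1.

Final answer: 1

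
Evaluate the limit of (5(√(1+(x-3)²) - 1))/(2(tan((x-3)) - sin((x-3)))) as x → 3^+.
Both numerator and denominator → 0 as x → 3^+; this is a 0/0 indeterminate form.
Expand each to leading order near x = 3: numerator ~ 5·(x - 3)^2/2, denominator ~ (x - 3)^3.
The limit of the ratio is ∞.

Final answer: ∞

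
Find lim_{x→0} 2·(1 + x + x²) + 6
Direct substitution at x = 0 gives 8.

Final answer: 8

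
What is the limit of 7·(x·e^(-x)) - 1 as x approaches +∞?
Evaluate the dominant behaviour as x → +∞; each term tends to a finite value or vanishes.
Limit = -1.

Final answer: -1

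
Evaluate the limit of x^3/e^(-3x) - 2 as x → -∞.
The quotient is an ∞/∞ indeterminate form as x → -∞.
Compare growth rates of the dominant terms (exponentials ≫ polynomials ≫ logarithms), or apply L'Hôpital's rule; the quotient → 0.
Adding the constant: 0 - 2 = -2. Limit = -2.

Final answer: -2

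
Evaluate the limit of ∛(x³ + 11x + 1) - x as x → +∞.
This is an ∞ − ∞ indeterminate form.
Multiply by (A² + AB + B²)/(A² + AB + B²) where A = ∛(x³+11x + 1), B = x to use A³ − B³ = (A−B)(A²+AB+B²); the x³ terms cancel, leaving (11x + 1)/(A²+AB+B²) with denominator ~ 3x², so the limit is 0.
Limit = 0.

Final answer: 0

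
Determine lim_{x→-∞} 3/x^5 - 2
Evaluate the dominant behaviour as x → -∞; each term tends to a finite value or vanishes.
Limit = -2.

Final answer: -2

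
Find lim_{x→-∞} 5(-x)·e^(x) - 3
The product is a 0·∞ indeterminate form at x → -∞.
Rewrite the product as 5(-x) / e^(-x) (an ∞/∞ form) and apply L'Hôpital, or use the standard hierarchy e^(|x|) ≫ |(-x)| as x → -∞.
The indeterminate product → 0, so the limit = -3.

Final answer: -3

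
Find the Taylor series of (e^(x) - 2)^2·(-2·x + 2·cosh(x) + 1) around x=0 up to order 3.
5·x^2 - 8·x + 3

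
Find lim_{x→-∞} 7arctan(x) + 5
Evaluate the dominant behaviour as x → -∞; each term tends to a finite value or vanishes.
Limit = 5 - 7·π/2.

Final answer: 5 - 7·π/2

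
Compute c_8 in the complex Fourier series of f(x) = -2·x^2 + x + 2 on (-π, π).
Compute the real Fourier coefficients first: a_8 = -1/8, b_8 = -1/4.
Then c_8 = (a_8 − i·b_8)/2 = -1/16 + i/8.

Final answer: -1/16 + i/8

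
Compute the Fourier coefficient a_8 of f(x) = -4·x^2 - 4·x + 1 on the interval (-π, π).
a_8 = (1/π) ∫_{-π}^{π} f(x)·cos(8x) dx.
Evaluate the integral (use parity and integration by parts as needed): a_8 = -1/4.

Final answer: -1/4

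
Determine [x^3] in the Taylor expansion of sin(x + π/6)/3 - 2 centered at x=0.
Expand to order 3: sin(x + π/6)/3 - 2 = -√(3)·x^3/36 - x^2/12 + √(3)·x/6 - 11/6 + O(x^4).
The coefficient of x^3 is -√(3)/36.

Final answer: -√(3)/36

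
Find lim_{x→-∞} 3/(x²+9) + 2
Evaluate the dominant behaviour as x → -∞; each term tends to a finite value or vanishes.
Limit = 2.

Final answer: 2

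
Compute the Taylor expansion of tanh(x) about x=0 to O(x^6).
2·x^5/15 - x^3/3 + x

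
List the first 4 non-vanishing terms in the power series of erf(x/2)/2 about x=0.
-x^7/(5376·√(π)) + x^5/(320·√(π)) - x^3/(24·√(π)) + x/(2·√(π))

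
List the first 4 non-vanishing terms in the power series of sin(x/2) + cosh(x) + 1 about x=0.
-x^3/48 + x^2/2 + x/2 + 2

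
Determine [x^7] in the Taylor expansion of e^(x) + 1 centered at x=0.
Expand to order 7: e^(x) + 1 = x^7/5040 + x^6/720 + x^5/120 + x^4/24 + x^3/6 + x^2/2 + x + 2 + O(x^8).
The coefficient of x^7 is 1/5040.

Final answer: 1/5040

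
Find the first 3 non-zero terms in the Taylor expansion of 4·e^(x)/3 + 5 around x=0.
2·x^2/3 + 4·x/3 + 19/3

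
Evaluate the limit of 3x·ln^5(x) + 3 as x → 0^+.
The product is a 0·∞ indeterminate form at x → 0⁺.
Rewrite the product as 3·ln^5(x) / x^(-1) and apply L'Hôpital, or use the standard hierarchy x^(-1) ≫ |ln x|^5 as x → 0⁺.
The indeterminate product → 0, so the limit = 3.

Final answer: 3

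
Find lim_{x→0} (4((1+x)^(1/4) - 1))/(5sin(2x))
Both numerator and denominator → 0 as x → 0; this is a 0/0 indeterminate form.
Expand each to leading order near x = 0: numerator ~ x, denominator ~ 10·x.
The limit of the ratio is 1/10.

Final answer: 1/10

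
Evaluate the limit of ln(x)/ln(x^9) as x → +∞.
This is an ∞/∞ indeterminate form as x → +∞.
Write ln(x^9) = 9·ln(x), reducing the quotient to 1/9.
Limit = 1/9.

Final answer: 1/9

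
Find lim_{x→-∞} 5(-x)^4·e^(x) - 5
The product is a 0·∞ indeterminate form at x → -∞.
Rewrite the product as 5(-x)^4 / e^(-x) (an ∞/∞ form) and apply L'Hôpital, or use the standard hierarchy e^(|x|) ≫ |(-x)^4| as x → -∞.
The indeterminate product → 0, so the limit = -5.

Final answer: -5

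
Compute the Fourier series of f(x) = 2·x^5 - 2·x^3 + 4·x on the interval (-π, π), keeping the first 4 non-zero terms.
(-84·π^2 + 4·π^4 + 512)·sin(x) + (-2·π^4 - 22 + 12·π^2)·sin(2·x) + (-116·π^2/27 + 448/81 + 4·π^4/3)·sin(3·x) + (-π^4 - 91/32 + 9·π^2/4)·sin(4·x)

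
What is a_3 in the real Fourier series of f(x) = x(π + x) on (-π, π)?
a_3 = (1/π) ∫_{-π}^{π} f(x)·cos(3x) dx.
Evaluate the integral (use parity and integration by parts as needed): a_3 = -4/9.

Final answer: -4/9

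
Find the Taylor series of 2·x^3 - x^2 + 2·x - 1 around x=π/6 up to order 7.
-1 - π^2/36 + π^3/108 + π/3 + (-π/3 + π^2/6 + 2)·(x - π/6) + (-1 + π)·(x - π/6)^2 + 2·(x - π/6)^3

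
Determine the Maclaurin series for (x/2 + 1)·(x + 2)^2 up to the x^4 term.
x^3/2 + 3·x^2 + 6·x + 4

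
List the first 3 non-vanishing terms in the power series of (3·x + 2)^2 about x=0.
9·x^2 + 12·x + 4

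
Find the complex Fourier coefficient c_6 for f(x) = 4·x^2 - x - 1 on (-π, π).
Compute the real Fourier coefficients first: a_6 = 4/9, b_6 = 1/3.
Then c_6 = (a_6 − i·b_6)/2 = 2/9 - i/6.

Final answer: 2/9 - i/6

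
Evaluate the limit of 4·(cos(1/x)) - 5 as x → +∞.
Evaluate the dominant behaviour as x → +∞; each term tends to a finite value or vanishes.
Limit = -1.

Final answer: -1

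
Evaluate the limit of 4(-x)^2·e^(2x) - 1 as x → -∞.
The product is a 0·∞ indeterminate form at x → -∞.
Rewrite the product as 4(-x)^2 / e^(-2x) (an ∞/∞ form) and apply L'Hôpital, or use the standard hierarchy e^(2|x|) ≫ |(-x)^2| as x → -∞.
The indeterminate product → 0, so the limit = -1.

Final answer: -1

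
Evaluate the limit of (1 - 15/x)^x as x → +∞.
As x → +∞: this is the defining limit (1 - 15/x)^x → e^(-15).
Limit = e^(-15).

Final answer: e^(-15)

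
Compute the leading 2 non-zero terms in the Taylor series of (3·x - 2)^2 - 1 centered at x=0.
3 - 12·x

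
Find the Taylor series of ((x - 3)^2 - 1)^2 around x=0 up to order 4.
x^4 - 12·x^3 + 52·x^2 - 96·x + 64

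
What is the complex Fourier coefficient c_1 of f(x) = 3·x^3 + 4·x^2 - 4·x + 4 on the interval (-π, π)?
Compute the real Fourier coefficients first: a_1 = -16, b_1 = -44 + 6·π^2.
Then c_1 = (a_1 − i·b_1)/2 = -8 - 3·i·π^2 + 22·i.

Final answer: -8 - 3·i·π^2 + 22·i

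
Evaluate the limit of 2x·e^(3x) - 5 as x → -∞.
The product is a 0·∞ indeterminate form at x → -∞.
Rewrite the product as 2x / e^(-3x) (an ∞/∞ form) and apply L'Hôpital, or use the standard hierarchy e^(3|x|) ≫ |x| as x → -∞.
The indeterminate product → 0, so the limit = -5.

Final answer: -5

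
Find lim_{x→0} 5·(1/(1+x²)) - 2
Direct substitution at x = 0 gives 3.

Final answer: 3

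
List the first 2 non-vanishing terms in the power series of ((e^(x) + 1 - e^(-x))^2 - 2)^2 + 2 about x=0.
3 - 8·x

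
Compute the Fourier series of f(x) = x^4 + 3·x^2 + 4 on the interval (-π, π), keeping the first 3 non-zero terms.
(36 - 8·π^2)·cos(x) + 2·π^2·cos(2·x) + 4 + π^2 + π^4/5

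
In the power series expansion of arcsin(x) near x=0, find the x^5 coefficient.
Expand to order 5: arcsin(x) = 3·x^5/40 + x^3/6 + x + O(x^6).
The coefficient of x^5 is 3/40.

Final answer: 3/40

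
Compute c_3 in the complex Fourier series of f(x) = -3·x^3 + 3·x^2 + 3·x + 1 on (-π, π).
Compute the real Fourier coefficients first: a_3 = -4/3, b_3 = 10/3 - 2·π^2.
Then c_3 = (a_3 − i·b_3)/2 = -2/3 - 5·i/3 + i·π^2.

Final answer: -2/3 - 5·i/3 + i·π^2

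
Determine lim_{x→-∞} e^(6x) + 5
Evaluate the dominant behaviour as x → -∞; each term tends to a finite value or vanishes.
Limit = 5.

Final answer: 5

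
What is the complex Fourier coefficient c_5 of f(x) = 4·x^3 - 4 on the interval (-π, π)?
Compute the real Fourier coefficients first: a_5 = 0, b_5 = -48/125 + 8·π^2/5.
Then c_5 = (a_5 − i·b_5)/2 = -4·i·π^2/5 + 24·i/125.

Final answer: -4·i·π^2/5 + 24·i/125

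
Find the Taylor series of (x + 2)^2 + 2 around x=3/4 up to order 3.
153/16 + 11·(x - 3/4)/2 + (x - 3/4)^2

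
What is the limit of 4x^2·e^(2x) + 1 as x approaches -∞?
The product is a 0·∞ indeterminate form at x → -∞.
Rewrite the product as 4x^2 / e^(-2x) (an ∞/∞ form) and apply L'Hôpital, or use the standard hierarchy e^(2|x|) ≫ |x^2| as x → -∞.
The indeterminate product → 0, so the limit = 1.

Final answer: 1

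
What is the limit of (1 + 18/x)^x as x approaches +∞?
As x → +∞: this is the defining limit (1 + 18/x)^x → e^18.
Limit = e^(18).

Final answer: e^(18)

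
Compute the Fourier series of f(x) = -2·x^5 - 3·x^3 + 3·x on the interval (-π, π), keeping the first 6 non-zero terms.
(-438 - 4·π^4 + 74·π^2)·sin(x) + (-7·π^2 + 15/2 + 2·π^4)·sin(2·x) + (-4·π^4/3 + 110/81 + 26·π^2/27)·sin(3·x) + (-51/32 + π^2/4 + π^4)·sin(4·x) + (-4·π^4/5 - 14·π^2/25 + 834/625)·sin(5·x) + (-179/162 + 17·π^2/27 + 2·π^4/3)·sin(6·x)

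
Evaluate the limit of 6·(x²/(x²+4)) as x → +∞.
Evaluate the dominant behaviour as x → +∞; each term tends to a finite value or vanishes.
Limit = 6.

Final answer: 6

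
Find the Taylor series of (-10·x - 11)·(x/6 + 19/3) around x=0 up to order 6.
-5·x^2/3 - 391·x/6 - 209/3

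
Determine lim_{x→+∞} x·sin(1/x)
As x → +∞: let u = 1/x → 0⁺; then x·sin(1/x) = 1·sin(u)/u → 1·1 = 1.
Limit = 1.

Final answer: 1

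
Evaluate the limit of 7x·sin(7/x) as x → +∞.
As x → +∞: let u = 7/x → 0⁺; then 7·x·sin(7/x) = 7·7·sin(u)/u → 7·7·1 = 49.
Limit = 49.

Final answer: 49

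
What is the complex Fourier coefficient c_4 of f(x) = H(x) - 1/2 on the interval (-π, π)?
Compute the real Fourier coefficients first: a_4 = 0, b_4 = 0.
Then c_4 = (a_4 − i·b_4)/2 = 0.

Final answer: 0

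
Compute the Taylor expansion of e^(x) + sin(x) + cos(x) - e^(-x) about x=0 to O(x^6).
x^5/40 + x^4/24 + x^3/6 - x^2/2 + 3·x + 1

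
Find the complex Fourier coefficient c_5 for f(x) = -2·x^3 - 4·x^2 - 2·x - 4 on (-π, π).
Compute the real Fourier coefficients first: a_5 = 16/25, b_5 = -4·π^2/5 - 76/125.
Then c_5 = (a_5 − i·b_5)/2 = 8/25 + 38·i/125 + 2·i·π^2/5.

Final answer: 8/25 + 38·i/125 + 2·i·π^2/5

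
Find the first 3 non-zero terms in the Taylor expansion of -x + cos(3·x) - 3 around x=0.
-9·x^2/2 - x - 2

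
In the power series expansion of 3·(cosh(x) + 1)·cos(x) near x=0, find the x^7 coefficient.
Expand to order 7: 3·(cosh(x) + 1)·cos(x) = -x^6/240 - 3·x^4/8 - 3·x^2/2 + 6 + O(x^8).
The coefficient of x^7 is 0.

Final answer: 0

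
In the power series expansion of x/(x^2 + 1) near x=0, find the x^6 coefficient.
Expand to order 6: x/(x^2 + 1) = x^5 - x^3 + x + O(x^7).
The coefficient of x^6 is 0.

Final answer: 0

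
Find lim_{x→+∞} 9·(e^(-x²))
Evaluate the dominant behaviour as x → +∞; each term tends to a finite value or vanishes.
Limit = 0.

Final answer: 0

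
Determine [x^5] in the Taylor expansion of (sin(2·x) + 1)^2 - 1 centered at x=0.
Expand to order 5: (sin(2·x) + 1)^2 - 1 = 8·x^5/15 - 16·x^4/3 - 8·x^3/3 + 4·x^2 + 4·x + O(x^6).
The coefficient of x^5 is 8/15.

Final answer: 8/15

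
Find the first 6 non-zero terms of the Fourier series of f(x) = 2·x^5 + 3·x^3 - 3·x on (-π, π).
(-74·π^2 + 4·π^4 + 438)·sin(x) + (-2·π^4 - 15/2 + 7·π^2)·sin(2·x) + (-26·π^2/27 - 110/81 + 4·π^4/3)·sin(3·x) + (-π^4 - π^2/4 + 51/32)·sin(4·x) + (-834/625 + 14·π^2/25 + 4·π^4/5)·sin(5·x) + (-2·π^4/3 - 17·π^2/27 + 179/162)·sin(6·x)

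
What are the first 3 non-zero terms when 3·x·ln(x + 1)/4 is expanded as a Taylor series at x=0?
x^4/4 - 3·x^3/8 + 3·x^2/4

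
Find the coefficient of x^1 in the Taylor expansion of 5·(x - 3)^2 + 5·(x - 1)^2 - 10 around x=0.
Expand to order 1: 5·(x - 3)^2 + 5·(x - 1)^2 - 10 = 40 - 40·x + O(x^2).
The coefficient of x^1 is -40.

Final answer: -40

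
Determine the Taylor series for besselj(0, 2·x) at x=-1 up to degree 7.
besselj(0, 2) + 2·besselj(1, 2)·(x + 1) + (-besselj(0, 2) + besselj(2, 2))·(x + 1)^2 + (-besselj(1, 2) + besselj(3, 2)/3)·(x + 1)^3 + (-besselj(2, 2)/3 + besselj(4, 2)/12 + besselj(0, 2)/4)·(x + 1)^4 + (-besselj(3, 2)/12 + besselj(5, 2)/60 + besselj(1, 2)/6)·(x + 1)^5 + (-besselj(0, 2)/36 - besselj(4, 2)/60 + besselj(6, 2)/360 + besselj(2, 2)/24)·(x + 1)^6 + (-besselj(1, 2)/72 - besselj(5, 2)/360 + besselj(7, 2)/2520 + besselj(3, 2)/120)·(x + 1)^7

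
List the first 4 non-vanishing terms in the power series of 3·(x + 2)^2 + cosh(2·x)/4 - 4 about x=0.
x^4/6 + 7·x^2/2 + 12·x + 33/4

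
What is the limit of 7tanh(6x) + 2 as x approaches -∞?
Evaluate the dominant behaviour as x → -∞; each term tends to a finite value or vanishes.
Limit = -5.

Final answer: -5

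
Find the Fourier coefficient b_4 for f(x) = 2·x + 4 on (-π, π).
b_4 = (1/π) ∫_{-π}^{π} f(x)·sin(4x) dx.
Evaluate the integral (use parity and integration by parts as needed): b_4 = -1.

Final answer: -1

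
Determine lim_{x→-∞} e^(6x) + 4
Evaluate the dominant behaviour as x → -∞; each term tends to a finite value or vanishes.
Limit = 4.

Final answer: 4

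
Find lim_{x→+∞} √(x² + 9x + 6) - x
As x → +∞: multiply by the conjugate to get (9x+6)/(√(x²+9x+6)+x); the denominator ~ 2x, so the limit is 9/2.
Limit = 9/2.

Final answer: 9/2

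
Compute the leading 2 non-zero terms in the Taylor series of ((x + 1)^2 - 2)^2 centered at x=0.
1 - 4·x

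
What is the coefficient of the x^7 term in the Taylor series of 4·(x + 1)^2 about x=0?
Expand to order 7: 4·(x + 1)^2 = 4·x^2 + 8·x + 4 + O(x^8).
The coefficient of x^7 is 0.

Final answer: 0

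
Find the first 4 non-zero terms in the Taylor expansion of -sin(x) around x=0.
x^7/5040 - x^5/120 + x^3/6 - x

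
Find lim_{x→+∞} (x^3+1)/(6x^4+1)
This is an ∞/∞ indeterminate form as x → +∞.
Divide numerator and denominator by x^4 and let the lower-order terms vanish; the numerator's degree 3 is below the denominator's degree 4, so the quotient → 0.
Limit = 0.

Final answer: 0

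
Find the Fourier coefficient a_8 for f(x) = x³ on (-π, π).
a_8 = (1/π) ∫_{-π}^{π} f(x)·cos(8x) dx.
Evaluate the integral (use parity and integration by parts as needed): a_8 = 0.

Final answer: 0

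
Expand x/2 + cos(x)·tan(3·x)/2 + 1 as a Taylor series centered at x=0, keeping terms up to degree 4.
15·x^3/4 + 2·x + 1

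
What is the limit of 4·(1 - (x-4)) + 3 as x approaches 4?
Direct substitution at x = 4 gives 7.

Final answer: 7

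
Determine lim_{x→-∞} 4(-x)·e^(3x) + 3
The product is a 0·∞ indeterminate form at x → -∞.
Rewrite the product as 4(-x) / e^(-3x) (an ∞/∞ form) and apply L'Hôpital, or use the standard hierarchy e^(3|x|) ≫ |(-x)| as x → -∞.
The indeterminate product → 0, so the limit = 3.

Final answer: 3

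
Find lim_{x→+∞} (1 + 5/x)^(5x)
As x → +∞: write (1 + 5/x)^(5x) = ((1 + 5/x)^x)^5 → (e^5)^5 = e^25.
Limit = e^(25).

Final answer: e^(25)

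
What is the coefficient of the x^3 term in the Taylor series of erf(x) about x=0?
Expand to order 3: erf(x) = -2·x^3/(3·√(π)) + 2·x/√(π) + O(x^4).
The coefficient of x^3 is -2/(3·√(π)).

Final answer: -2/(3·√(π))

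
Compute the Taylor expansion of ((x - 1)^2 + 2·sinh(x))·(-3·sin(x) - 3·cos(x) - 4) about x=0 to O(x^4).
-29·x^3/6 - 11·x^2/2 - 3·x - 7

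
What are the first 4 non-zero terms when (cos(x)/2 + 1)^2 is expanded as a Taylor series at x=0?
-x^6/80 + x^4/8 - 3·x^2/4 + 9/4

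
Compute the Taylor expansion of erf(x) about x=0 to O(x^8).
-x^7/(21·√(π)) + x^5/(5·√(π)) - 2·x^3/(3·√(π)) + 2·x/√(π)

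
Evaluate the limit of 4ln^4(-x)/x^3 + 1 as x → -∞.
The quotient is an ∞/∞ indeterminate form as x → -∞.
Compare growth rates of the dominant terms (exponentials ≫ polynomials ≫ logarithms), or apply L'Hôpital's rule; the quotient → 0.
Adding the constant: 0 + 1 = 1. Limit = 1.

Final answer: 1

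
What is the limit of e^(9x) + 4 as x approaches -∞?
Evaluate the dominant behaviour as x → -∞; each term tends to a finite value or vanishes.
Limit = 4.

Final answer: 4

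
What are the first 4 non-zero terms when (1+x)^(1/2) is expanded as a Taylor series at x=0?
x^3/16 - x^2/8 + x/2 + 1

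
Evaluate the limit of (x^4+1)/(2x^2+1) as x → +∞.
This is an ∞/∞ indeterminate form as x → +∞.
Divide numerator and denominator by x^4 and let the lower-order terms vanish; the numerator's degree 4 exceeds the denominator's degree 2, so the quotient diverges.
Limit = ∞.

Final answer: ∞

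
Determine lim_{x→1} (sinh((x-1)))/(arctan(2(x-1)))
Both numerator and denominator → 0 as x → 1; this is a 0/0 indeterminate form.
Expand each to leading order near x = 1: numerator ~ (x - 1), denominator ~ 2·(x - 1).
The limit of the ratio is 1/2.

Final answer: 1/2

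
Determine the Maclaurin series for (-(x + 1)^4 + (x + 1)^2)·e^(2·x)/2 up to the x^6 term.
-28·x^6/5 - 9·x^5 - 65·x^4/6 - 9·x^3 - 9·x^2/2 - x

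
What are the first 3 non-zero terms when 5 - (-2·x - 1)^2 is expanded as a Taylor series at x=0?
-4·x^2 - 4·x + 4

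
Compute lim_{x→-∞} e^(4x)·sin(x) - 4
Evaluate the dominant behaviour as x → -∞; each term tends to a finite value or vanishes.
Limit = -4.

Final answer: -4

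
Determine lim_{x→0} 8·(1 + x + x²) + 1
Direct substitution at x = 0 gives 9.

Final answer: 9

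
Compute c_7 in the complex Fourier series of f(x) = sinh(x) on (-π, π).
Compute the real Fourier coefficients first: a_7 = 0, b_7 = 7·sinh(π)/(25·π).
Then c_7 = (a_7 − i·b_7)/2 = -7·i·sinh(π)/(50·π).

Final answer: -7·i·sinh(π)/(50·π)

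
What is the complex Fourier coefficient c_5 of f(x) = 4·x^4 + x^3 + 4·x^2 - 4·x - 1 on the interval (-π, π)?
Compute the real Fourier coefficients first: a_5 = -32·π^2/25 - 208/625, b_5 = -212/125 + 2·π^2/5.
Then c_5 = (a_5 − i·b_5)/2 = -16·π^2/25 - 104/625 - i·π^2/5 + 106·i/125.

Final answer: -16·π^2/25 - 104/625 - i·π^2/5 + 106·i/125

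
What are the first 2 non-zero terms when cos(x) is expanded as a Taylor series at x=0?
1 - x^2/2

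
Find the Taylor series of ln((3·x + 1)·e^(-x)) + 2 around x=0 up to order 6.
-243·x^6/2 + 243·x^5/5 - 81·x^4/4 + 9·x^3 - 9·x^2/2 + 2·x + 2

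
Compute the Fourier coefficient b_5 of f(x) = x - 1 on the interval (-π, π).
b_5 = (1/π) ∫_{-π}^{π} f(x)·sin(5x) dx.
Evaluate the integral (use parity and integration by parts as needed): b_5 = 2/5.

Final answer: 2/5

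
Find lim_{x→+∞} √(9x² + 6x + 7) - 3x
As x → +∞: multiply by the conjugate to get (6x+7)/(√(9x²+6x+7)+3x); the denominator ~ 6x, so the limit is 6/6 = 1.
Limit = 1.

Final answer: 1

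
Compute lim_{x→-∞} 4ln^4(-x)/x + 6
The quotient is an ∞/∞ indeterminate form as x → -∞.
Compare growth rates of the dominant terms (exponentials ≫ polynomials ≫ logarithms), or apply L'Hôpital's rule; the quotient → 0.
Adding the constant: 0 + 6 = 6. Limit = 6.

Final answer: 6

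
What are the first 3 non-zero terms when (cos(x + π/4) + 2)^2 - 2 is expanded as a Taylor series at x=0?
x^2·(√(2)/2 + 2)^2·(-√(2)/(2·(√(2)/2 + 2)) + 1/(2·(√(2)/2 + 2)^2)) - √(2)·x·(√(2)/2 + 2) - 2 + (√(2)/2 + 2)^2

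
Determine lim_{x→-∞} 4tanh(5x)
Evaluate the dominant behaviour as x → -∞; each term tends to a finite value or vanishes.
Limit = -4.

Final answer: -4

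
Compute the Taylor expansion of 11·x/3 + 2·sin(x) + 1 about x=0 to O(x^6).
x^5/60 - x^3/3 + 17·x/3 + 1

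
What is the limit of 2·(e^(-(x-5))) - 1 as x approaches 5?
Direct substitution at x = 5 gives 1.

Final answer: 1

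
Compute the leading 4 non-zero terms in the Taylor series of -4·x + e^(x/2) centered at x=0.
x^3/48 + x^2/8 - 7·x/2 + 1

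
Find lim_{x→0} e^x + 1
Direct substitution at x = 0 gives 2.

Final answer: 2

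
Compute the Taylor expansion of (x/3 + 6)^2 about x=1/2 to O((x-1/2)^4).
1369/36 + 37·(x - 1/2)/9 + (x - 1/2)^2/9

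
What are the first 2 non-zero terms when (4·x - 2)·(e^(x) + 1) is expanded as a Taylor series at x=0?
6·x - 4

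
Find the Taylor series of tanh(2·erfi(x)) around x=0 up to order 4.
x^3·(-64/(3·π^(3/2)) + 4/(3·√(π))) + 4·x/√(π)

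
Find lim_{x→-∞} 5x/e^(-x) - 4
The quotient is an ∞/∞ indeterminate form as x → -∞.
Compare growth rates of the dominant terms (exponentials ≫ polynomials ≫ logarithms), or apply L'Hôpital's rule; the quotient → 0.
Adding the constant: 0 - 4 = -4. Limit = -4.

Final answer: -4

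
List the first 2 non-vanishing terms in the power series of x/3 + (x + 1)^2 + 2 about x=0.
7·x/3 + 3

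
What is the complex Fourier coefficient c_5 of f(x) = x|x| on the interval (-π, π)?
Compute the real Fourier coefficients first: a_5 = 0, b_5 = (-8 + 50·π^2)/(125·π).
Then c_5 = (a_5 − i·b_5)/2 = -i·π/5 + 4·i/(125·π).

Final answer: -i·π/5 + 4·i/(125·π)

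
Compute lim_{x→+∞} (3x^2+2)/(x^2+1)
This is an ∞/∞ indeterminate form as x → +∞.
Divide numerator and denominator by x^2 and let the lower-order terms vanish; the leading terms give 3/1 = 3.
Limit = 3.

Final answer: 3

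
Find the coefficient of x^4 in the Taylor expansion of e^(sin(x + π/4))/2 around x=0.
Expand to order 4: e^(sin(x + π/4))/2 = x^4·(-√(2)·e^(√(2)/2)/48 - e^(√(2)/2)/192) + x^3·(-e^(√(2)/2)/8 - √(2)·e^(√(2)/2)/48) + x^2·(-√(2)·e^(√(2)/2)/8 + e^(√(2)/2)/8) + √(2)·x·e^(√(2)/2)/4 + e^(√(2)/2)/2 + O(x^5).
The coefficient of x^4 is -√(2)·e^(√(2)/2)/48 - e^(√(2)/2)/192.

Final answer: -√(2)·e^(√(2)/2)/48 - e^(√(2)/2)/192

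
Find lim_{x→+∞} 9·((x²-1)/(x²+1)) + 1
Evaluate the dominant behaviour as x → +∞; each term tends to a finite value or vanishes.
Limit = 10.

Final answer: 10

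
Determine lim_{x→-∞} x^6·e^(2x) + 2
The product is a 0·∞ indeterminate form at x → -∞.
Rewrite the product as x^6 / e^(-2x) (an ∞/∞ form) and apply L'Hôpital, or use the standard hierarchy e^(2|x|) ≫ |x^6| as x → -∞.
The indeterminate product → 0, so the limit = 2.

Final answer: 2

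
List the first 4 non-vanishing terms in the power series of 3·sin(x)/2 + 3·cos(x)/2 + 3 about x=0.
-x^3/4 - 3·x^2/4 + 3·x/2 + 9/2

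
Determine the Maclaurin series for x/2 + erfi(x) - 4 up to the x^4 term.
2·x^3/(3·√(π)) + x·(1/2 + 2/√(π)) - 4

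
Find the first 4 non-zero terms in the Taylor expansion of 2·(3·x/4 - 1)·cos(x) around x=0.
-3·x^3/4 + x^2 + 3·x/2 - 2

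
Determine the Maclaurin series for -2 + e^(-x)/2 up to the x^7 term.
-x^7/10080 + x^6/1440 - x^5/240 + x^4/48 - x^3/12 + x^2/4 - x/2 - 3/2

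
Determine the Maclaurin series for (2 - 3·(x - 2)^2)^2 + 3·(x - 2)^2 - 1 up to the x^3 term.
-72·x^3 + 207·x^2 - 252·x + 111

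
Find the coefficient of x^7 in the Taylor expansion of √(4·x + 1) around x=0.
Expand to order 7: √(4·x + 1) = 264·x^7 - 84·x^6 + 28·x^5 - 10·x^4 + 4·x^3 - 2·x^2 + 2·x + 1 + O(x^8).
The coefficient of x^7 is 264.

Final answer: 264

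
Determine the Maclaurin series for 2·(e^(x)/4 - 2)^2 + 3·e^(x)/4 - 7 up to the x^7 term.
59·x^7/20160 + 3·x^6/320 + 11·x^5/480 + x^4/32 - x^3/24 - 3·x^2/8 - x - 1/8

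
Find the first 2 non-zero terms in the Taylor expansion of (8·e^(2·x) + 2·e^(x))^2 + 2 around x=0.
360·x + 102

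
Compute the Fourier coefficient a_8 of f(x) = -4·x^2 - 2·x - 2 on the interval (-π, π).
a_8 = (1/π) ∫_{-π}^{π} f(x)·cos(8x) dx.
Evaluate the integral (use parity and integration by parts as needed): a_8 = -1/4.

Final answer: -1/4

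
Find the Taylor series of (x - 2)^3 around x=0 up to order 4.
x^3 - 6·x^2 + 12·x - 8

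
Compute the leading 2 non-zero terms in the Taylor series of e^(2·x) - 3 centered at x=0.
2·x - 2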